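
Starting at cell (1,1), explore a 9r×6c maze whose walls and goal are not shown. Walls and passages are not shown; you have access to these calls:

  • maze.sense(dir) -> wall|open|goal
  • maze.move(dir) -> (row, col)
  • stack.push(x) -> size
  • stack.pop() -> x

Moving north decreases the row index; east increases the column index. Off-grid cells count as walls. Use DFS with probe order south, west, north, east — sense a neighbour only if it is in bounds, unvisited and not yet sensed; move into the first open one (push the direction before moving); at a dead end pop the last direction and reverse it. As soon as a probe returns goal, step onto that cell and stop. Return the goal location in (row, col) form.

I invoke maze.sense on dir→south, and see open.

I try stack.push on x→south, : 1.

Next I call maze.move on dir→south, and see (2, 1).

Next I call maze.sense on dir→south, : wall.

Now I run maze.sense on dir→west, yielding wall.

Invoking maze.sense on dir→east, which returns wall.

I use stack.pop(), yielding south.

Next I call maze.move on dir→north, giving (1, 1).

I try maze.sense on dir→west, giving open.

I use stack.push on x→west, and see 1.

Now I run maze.move on dir→west, and see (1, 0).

I invoke maze.sense on dir→north, giving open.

Next I call stack.push on x→north, which returns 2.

Now I run maze.move on dir→north, and observe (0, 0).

Calling maze.sense on dir→east, and see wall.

Next I call stack.pop, and observe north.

I use maze.move on dir→south, which returns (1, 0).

Now I run stack.pop, and get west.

I use maze.move on dir→east, giving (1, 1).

Now I run maze.sense on dir→east, and see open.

Using stack.push on x→east, and observe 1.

Now I run maze.move on dir→east, — result: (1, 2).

Next I call maze.sense on dir→north, giving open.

I use stack.push on x→north, and get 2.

I try maze.move on dir→north, and get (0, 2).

I call maze.sense on dir→east, : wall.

I invoke stack.pop(), and get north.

I try maze.move on dir→south, yielding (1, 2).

I invoke maze.sense on dir→east, giving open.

Invoking stack.push on x→east, giving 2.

Then maze.move on dir→east, giving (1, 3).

Next I call maze.sense on dir→south, giving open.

Then stack.push on x→south, giving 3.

Using maze.move on dir→south, and observe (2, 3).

Next I call maze.sense on dir→south, — result: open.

Now I run stack.push on x→south, → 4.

Using maze.move on dir→south, — result: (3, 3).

I call maze.sense on dir→south, — result: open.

Using stack.push on x→south, and see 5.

Then maze.move on dir→south, and get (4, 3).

Invoking maze.sense on dir→south, and observe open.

Then stack.push on x→south, → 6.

Then maze.move on dir→south, and observe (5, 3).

Then maze.sense on dir→south, — result: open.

I call stack.push on x→south, giving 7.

Invoking maze.move on dir→south, yielding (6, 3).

I invoke maze.sense on dir→south, and see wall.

I invoke maze.sense on dir→west, which returns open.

Next I call stack.push on x→west, : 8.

Calling maze.move on dir→west, and see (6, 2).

I run maze.sense on dir→south, and observe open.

I use stack.push on x→south, → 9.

Then maze.move on dir→south, yielding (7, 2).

Calling maze.sense on dir→south, and get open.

Next I call stack.push on x→south, and see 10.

I invoke maze.move on dir→south, → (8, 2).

I try maze.sense on dir→west, : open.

Next I call stack.push on x→west, → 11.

Then maze.move on dir→west, : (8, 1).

Using maze.sense on dir→west, → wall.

Using maze.sense on dir→north, and observe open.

I invoke stack.push on x→north, and get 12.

I run maze.move on dir→north, and get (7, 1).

I run maze.sense on dir→west, yielding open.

I run stack.push on x→west, — result: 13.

Then maze.move on dir→west, which returns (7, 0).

I try maze.sense on dir→north, and observe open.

Invoking stack.push on x→north, — result: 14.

Calling maze.move on dir→north, and get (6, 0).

I run maze.sense on dir→north, which returns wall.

Invoking maze.sense on dir→east, which returns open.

Invoking stack.push on x→east, — result: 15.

Using maze.move on dir→east, — result: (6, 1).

I try maze.sense on dir→north, giving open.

Invoking stack.push on x→north, and get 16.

Invoking maze.move on dir→north, → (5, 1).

Using maze.sense on dir→north, and see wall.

I run maze.sense on dir→east, which returns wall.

Using stack.pop, yielding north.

I invoke maze.move on dir→south, : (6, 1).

Now I run stack.pop(), and observe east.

Calling maze.move on dir→west, and observe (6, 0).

Now I run stack.pop, and observe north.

I invoke maze.move on dir→south, and see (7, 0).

Now I run stack.pop(), giving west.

I call maze.move on dir→east, → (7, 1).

Then stack.pop(), and get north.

Invoking maze.move on dir→south, and observe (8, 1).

Calling stack.pop(), giving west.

I try maze.move on dir→east, and get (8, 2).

I run maze.sense on dir→east, and get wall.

Next I call stack.pop(), yielding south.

I call maze.move on dir→north, yielding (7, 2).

Calling stack.pop, yielding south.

I try maze.move on dir→north, and get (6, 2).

I call stack.pop, giving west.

I use maze.move on dir→east, and observe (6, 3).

Using maze.sense on dir→east, and get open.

Then stack.push on x→east, → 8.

I try maze.move on dir→east, — result: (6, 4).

Then maze.sense on dir→south, and see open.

I run stack.push on x→south, — result: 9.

I use maze.move on dir→south, and observe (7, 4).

Then maze.sense on dir→south, — result: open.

I try stack.push on x→south, : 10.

Now I run maze.move on dir→south, → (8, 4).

Calling maze.sense on dir→east, which returns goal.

I use maze.move on dir→east, giving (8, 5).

Answer: (8, 5)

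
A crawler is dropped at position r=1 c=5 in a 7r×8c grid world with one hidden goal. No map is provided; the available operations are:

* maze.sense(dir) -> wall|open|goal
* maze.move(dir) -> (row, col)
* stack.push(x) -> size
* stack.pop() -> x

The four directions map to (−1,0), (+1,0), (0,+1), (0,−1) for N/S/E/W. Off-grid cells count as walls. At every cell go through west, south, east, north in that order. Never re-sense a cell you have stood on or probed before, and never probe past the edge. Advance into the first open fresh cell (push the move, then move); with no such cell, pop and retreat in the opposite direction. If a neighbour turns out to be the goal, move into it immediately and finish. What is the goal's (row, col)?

Calling maze.sense on dir=west, which returns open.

Calling stack.push on x=west, giving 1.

Invoking maze.move on dir=west, yielding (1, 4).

I use maze.sense on dir=west, and observe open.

Invoking stack.push on x=west, : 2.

I call maze.move on dir=west, → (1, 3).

I run maze.sense on dir=west, giving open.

Next I call stack.push on x=west, which returns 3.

I invoke maze.move on dir=west, → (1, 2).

I invoke maze.sense on dir=west, → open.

I invoke stack.push on x=west, which returns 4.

I call maze.move on dir=west, and get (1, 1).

Using maze.sense on dir=west, yielding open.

Then stack.push on x=west, → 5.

Next I call maze.move on dir=west, which returns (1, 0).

Then maze.sense on dir=south, giving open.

I try stack.push on x=south, and see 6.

I invoke maze.move on dir=south, and get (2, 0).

I call maze.sense on dir=south, → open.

I invoke stack.push on x=south, — result: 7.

I call maze.move on dir=south, and get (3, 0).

I try maze.sense on dir=south, yielding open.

Now I run stack.push on x=south, and observe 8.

I run maze.move on dir=south, and get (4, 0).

I run maze.sense on dir=south, which returns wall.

Using maze.sense on dir=east, — result: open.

I call stack.push on x=east, which returns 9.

Now I run maze.move on dir=east, which returns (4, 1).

Next I call maze.sense on dir=south, — result: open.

Then stack.push on x=south, yielding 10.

I invoke maze.move on dir=south, and get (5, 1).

I run maze.sense on dir=south, and observe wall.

I invoke maze.sense on dir=east, giving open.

Using stack.push on x=east, and get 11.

Then maze.move on dir=east, : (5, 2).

I invoke maze.sense on dir=south, and get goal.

I run maze.move on dir=south, giving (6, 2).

Answer: (6, 2)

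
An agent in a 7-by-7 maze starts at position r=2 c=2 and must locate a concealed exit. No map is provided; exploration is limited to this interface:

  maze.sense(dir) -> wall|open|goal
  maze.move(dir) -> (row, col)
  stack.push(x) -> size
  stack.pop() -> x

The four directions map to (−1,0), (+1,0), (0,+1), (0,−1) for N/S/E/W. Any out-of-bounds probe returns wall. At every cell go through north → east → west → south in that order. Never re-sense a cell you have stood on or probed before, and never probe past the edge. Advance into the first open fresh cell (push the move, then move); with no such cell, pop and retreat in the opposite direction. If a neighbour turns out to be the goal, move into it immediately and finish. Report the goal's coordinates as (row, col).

CALL sense[north]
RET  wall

CALL sense[east]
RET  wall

CALL sense[west]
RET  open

CALL push[west]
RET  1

CALL move[west]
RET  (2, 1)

CALL sense[north]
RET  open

CALL push[north]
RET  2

CALL move[north]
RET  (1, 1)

CALL sense[north]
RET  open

CALL push[north]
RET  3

CALL move[north]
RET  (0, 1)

CALL sense[east]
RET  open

CALL push[east]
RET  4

CALL move[east]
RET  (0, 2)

CALL sense[east]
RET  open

CALL push[east]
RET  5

CALL move[east]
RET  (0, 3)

CALL sense[east]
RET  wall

CALL sense[south]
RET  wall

CALL pop[]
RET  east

CALL move[west]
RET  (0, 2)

CALL pop[]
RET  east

CALL move[west]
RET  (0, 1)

CALL sense[west]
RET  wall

CALL pop[]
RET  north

CALL move[south]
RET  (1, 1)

CALL sense[west]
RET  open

CALL push[west]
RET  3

CALL move[west]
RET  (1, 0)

CALL sense[south]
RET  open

CALL push[south]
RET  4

CALL move[south]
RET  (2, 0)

CALL sense[south]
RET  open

CALL push[south]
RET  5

CALL move[south]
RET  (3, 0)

CALL sense[east]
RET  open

CALL push[east]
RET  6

CALL move[east]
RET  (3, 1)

CALL sense[east]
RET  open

CALL push[east]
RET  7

CALL move[east]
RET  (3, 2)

CALL sense[east]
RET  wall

CALL sense[south]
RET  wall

CALL pop[]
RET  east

CALL move[west]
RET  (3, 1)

CALL sense[south]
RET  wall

CALL pop[]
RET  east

CALL move[west]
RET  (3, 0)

CALL sense[south]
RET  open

CALL push[south]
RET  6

CALL move[south]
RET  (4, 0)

CALL sense[south]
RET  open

CALL push[south]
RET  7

CALL move[south]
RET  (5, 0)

CALL sense[east]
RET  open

CALL push[east]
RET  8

CALL move[east]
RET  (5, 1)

CALL sense[east]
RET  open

CALL push[east]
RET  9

CALL move[east]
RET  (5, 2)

CALL sense[east]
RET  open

CALL push[east]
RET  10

CALL move[east]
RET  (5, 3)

CALL sense[north]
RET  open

CALL push[north]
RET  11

CALL move[north]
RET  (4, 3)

CALL sense[east]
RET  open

CALL push[east]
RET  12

CALL move[east]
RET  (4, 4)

CALL sense[north]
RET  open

CALL push[north]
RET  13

CALL move[north]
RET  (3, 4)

CALL sense[north]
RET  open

CALL push[north]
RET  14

CALL move[north]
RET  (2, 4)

CALL sense[north]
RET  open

CALL push[north]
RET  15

CALL move[north]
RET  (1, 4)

CALL sense[east]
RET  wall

CALL pop[]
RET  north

CALL move[south]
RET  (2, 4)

CALL sense[east]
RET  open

CALL push[east]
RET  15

CALL move[east]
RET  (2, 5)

CALL sense[east]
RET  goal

CALL move[east]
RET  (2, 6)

Answer: (2, 6)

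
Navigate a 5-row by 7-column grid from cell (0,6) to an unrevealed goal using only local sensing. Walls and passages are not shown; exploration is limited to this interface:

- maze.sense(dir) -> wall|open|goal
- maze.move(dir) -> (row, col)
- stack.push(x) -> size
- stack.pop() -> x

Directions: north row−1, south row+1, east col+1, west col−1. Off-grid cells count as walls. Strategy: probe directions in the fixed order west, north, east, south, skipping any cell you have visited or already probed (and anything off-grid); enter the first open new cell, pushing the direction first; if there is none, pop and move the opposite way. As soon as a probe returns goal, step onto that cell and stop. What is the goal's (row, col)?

% maze.sense(west) ~> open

% stack.push(west) ~> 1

% maze.move(west) ~> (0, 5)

% maze.sense(west) ~> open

% stack.push(west) ~> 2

% maze.move(west) ~> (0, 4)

% maze.sense(west) ~> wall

% maze.sense(south) ~> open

% stack.push(south) ~> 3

% maze.move(south) ~> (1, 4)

% maze.sense(west) ~> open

% stack.push(west) ~> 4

% maze.move(west) ~> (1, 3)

% maze.sense(west) ~> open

% stack.push(west) ~> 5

% maze.move(west) ~> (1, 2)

% maze.sense(west) ~> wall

% maze.sense(north) ~> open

% stack.push(north) ~> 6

% maze.move(north) ~> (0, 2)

% maze.sense(west) ~> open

% stack.push(west) ~> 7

% maze.move(west) ~> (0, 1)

% maze.sense(west) ~> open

% stack.push(west) ~> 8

% maze.move(west) ~> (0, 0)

% maze.sense(south) ~> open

% stack.push(south) ~> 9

% maze.move(south) ~> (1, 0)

% maze.sense(south) ~> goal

% maze.move(south) ~> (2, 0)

Answer: (2, 0)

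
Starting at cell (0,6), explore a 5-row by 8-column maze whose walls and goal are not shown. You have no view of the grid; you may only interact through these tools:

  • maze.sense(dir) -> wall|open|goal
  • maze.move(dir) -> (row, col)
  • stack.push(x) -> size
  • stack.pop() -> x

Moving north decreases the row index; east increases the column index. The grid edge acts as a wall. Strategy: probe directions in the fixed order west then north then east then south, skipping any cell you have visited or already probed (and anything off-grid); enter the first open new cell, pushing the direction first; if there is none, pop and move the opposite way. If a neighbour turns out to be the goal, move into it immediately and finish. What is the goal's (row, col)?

~$ maze.sense dir→west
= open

~$ stack.push x→west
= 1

~$ maze.move dir→west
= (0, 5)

~$ maze.sense dir→west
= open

~$ stack.push x→west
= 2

~$ maze.move dir→west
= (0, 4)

~$ maze.sense dir→west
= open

~$ stack.push x→west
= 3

~$ maze.move dir→west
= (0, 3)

~$ maze.sense dir→west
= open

~$ stack.push x→west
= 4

~$ maze.move dir→west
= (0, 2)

~$ maze.sense dir→west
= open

~$ stack.push x→west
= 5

~$ maze.move dir→west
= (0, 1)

~$ maze.sense dir→west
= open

~$ stack.push x→west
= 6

~$ maze.move dir→west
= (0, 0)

~$ maze.sense dir→south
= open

~$ stack.push x→south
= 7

~$ maze.move dir→south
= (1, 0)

~$ maze.sense dir→east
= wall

~$ maze.sense dir→south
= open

~$ stack.push x→south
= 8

~$ maze.move dir→south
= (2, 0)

~$ maze.sense dir→east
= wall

~$ maze.sense dir→south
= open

~$ stack.push x→south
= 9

~$ maze.move dir→south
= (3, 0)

~$ maze.sense dir→east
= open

~$ stack.push x→east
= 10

~$ maze.move dir→east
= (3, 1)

~$ maze.sense dir→east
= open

~$ stack.push x→east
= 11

~$ maze.move dir→east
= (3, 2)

~$ maze.sense dir→north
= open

~$ stack.push x→north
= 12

~$ maze.move dir→north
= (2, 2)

~$ maze.sense dir→north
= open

~$ stack.push x→north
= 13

~$ maze.move dir→north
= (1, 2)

~$ maze.sense dir→east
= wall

~$ stack.pop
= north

~$ maze.move dir→south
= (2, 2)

~$ maze.sense dir→east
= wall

~$ stack.pop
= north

~$ maze.move dir→south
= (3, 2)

~$ maze.sense dir→east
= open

~$ stack.push x→east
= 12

~$ maze.move dir→east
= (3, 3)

~$ maze.sense dir→east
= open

~$ stack.push x→east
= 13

~$ maze.move dir→east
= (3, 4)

~$ maze.sense dir→north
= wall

~$ maze.sense dir→east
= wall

~$ maze.sense dir→south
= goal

~$ maze.move dir→south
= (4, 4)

Answer: (4, 4)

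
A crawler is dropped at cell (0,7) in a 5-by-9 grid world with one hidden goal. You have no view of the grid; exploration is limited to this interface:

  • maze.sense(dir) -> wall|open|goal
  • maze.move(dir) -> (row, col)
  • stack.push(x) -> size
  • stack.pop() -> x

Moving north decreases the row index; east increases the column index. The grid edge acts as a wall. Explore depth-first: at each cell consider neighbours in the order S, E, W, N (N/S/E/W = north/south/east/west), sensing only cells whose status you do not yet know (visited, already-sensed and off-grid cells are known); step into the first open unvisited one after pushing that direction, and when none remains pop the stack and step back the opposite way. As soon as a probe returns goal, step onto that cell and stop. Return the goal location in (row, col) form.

Do: maze.sense[dir=south]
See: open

Do: stack.push[x=south]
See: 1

Do: maze.move[dir=south]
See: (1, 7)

Do: maze.sense[dir=south]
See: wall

Do: maze.sense[dir=east]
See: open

Do: stack.push[x=east]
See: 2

Do: maze.move[dir=east]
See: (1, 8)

Do: maze.sense[dir=south]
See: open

Do: stack.push[x=south]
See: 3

Do: maze.move[dir=south]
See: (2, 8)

Do: maze.sense[dir=south]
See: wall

Do: stack.pop[]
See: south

Do: maze.move[dir=north]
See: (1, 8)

Do: maze.sense[dir=north]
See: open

Do: stack.push[x=north]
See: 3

Do: maze.move[dir=north]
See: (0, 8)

Do: stack.pop[]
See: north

Do: maze.move[dir=south]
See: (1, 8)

Do: stack.pop[]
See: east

Do: maze.move[dir=west]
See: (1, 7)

Do: maze.sense[dir=west]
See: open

Do: stack.push[x=west]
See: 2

Do: maze.move[dir=west]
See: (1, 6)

Do: maze.sense[dir=south]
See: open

Do: stack.push[x=south]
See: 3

Do: maze.move[dir=south]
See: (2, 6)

Do: maze.sense[dir=south]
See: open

Do: stack.push[x=south]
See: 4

Do: maze.move[dir=south]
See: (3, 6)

Do: maze.sense[dir=south]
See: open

Do: stack.push[x=south]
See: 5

Do: maze.move[dir=south]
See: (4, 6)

Do: maze.sense[dir=east]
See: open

Do: stack.push[x=east]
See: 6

Do: maze.move[dir=east]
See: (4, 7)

Do: maze.sense[dir=east]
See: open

Do: stack.push[x=east]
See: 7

Do: maze.move[dir=east]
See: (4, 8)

Do: stack.pop[]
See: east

Do: maze.move[dir=west]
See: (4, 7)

Do: maze.sense[dir=north]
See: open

Do: stack.push[x=north]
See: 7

Do: maze.move[dir=north]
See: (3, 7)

Do: stack.pop[]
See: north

Do: maze.move[dir=south]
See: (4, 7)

Do: stack.pop[]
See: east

Do: maze.move[dir=west]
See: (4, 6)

Do: maze.sense[dir=west]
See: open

Do: stack.push[x=west]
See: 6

Do: maze.move[dir=west]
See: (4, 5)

Do: maze.sense[dir=west]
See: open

Do: stack.push[x=west]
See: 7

Do: maze.move[dir=west]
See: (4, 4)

Do: maze.sense[dir=west]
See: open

Do: stack.push[x=west]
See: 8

Do: maze.move[dir=west]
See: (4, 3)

Do: maze.sense[dir=west]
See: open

Do: stack.push[x=west]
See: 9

Do: maze.move[dir=west]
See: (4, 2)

Do: maze.sense[dir=west]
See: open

Do: stack.push[x=west]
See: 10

Do: maze.move[dir=west]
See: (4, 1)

Do: maze.sense[dir=west]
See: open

Do: stack.push[x=west]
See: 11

Do: maze.move[dir=west]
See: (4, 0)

Do: maze.sense[dir=north]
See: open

Do: stack.push[x=north]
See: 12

Do: maze.move[dir=north]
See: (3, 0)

Do: maze.sense[dir=east]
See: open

Do: stack.push[x=east]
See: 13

Do: maze.move[dir=east]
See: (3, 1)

Do: maze.sense[dir=east]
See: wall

Do: maze.sense[dir=north]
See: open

Do: stack.push[x=north]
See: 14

Do: maze.move[dir=north]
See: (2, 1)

Do: maze.sense[dir=east]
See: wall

Do: maze.sense[dir=west]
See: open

Do: stack.push[x=west]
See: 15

Do: maze.move[dir=west]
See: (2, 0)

Do: maze.sense[dir=north]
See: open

Do: stack.push[x=north]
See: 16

Do: maze.move[dir=north]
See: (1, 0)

Do: maze.sense[dir=east]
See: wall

Do: maze.sense[dir=north]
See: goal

Do: maze.move[dir=north]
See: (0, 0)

Answer: (0, 0)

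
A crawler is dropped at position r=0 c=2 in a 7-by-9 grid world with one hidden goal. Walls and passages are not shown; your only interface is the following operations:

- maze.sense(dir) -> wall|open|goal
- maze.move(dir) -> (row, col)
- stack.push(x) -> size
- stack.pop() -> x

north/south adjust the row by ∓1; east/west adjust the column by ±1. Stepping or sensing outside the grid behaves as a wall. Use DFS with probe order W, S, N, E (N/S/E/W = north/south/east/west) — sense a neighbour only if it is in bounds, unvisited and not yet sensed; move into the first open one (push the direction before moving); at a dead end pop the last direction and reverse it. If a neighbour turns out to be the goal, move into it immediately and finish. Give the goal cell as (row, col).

Act: maze.sense[west]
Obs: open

Act: stack.push[west]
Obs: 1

Act: maze.move[west]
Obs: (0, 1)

Act: maze.sense[west]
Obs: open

Act: stack.push[west]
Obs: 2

Act: maze.move[west]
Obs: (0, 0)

Act: maze.sense[south]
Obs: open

Act: stack.push[south]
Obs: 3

Act: maze.move[south]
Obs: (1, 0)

Act: maze.sense[south]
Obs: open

Act: stack.push[south]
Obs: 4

Act: maze.move[south]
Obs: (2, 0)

Act: maze.sense[south]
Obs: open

Act: stack.push[south]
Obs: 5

Act: maze.move[south]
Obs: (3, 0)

Act: maze.sense[south]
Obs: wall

Act: maze.sense[east]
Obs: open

Act: stack.push[east]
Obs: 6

Act: maze.move[east]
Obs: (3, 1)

Act: maze.sense[south]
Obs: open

Act: stack.push[south]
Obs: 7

Act: maze.move[south]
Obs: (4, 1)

Act: maze.sense[south]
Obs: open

Act: stack.push[south]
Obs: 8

Act: maze.move[south]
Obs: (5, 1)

Act: maze.sense[west]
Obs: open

Act: stack.push[west]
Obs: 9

Act: maze.move[west]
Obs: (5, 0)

Act: maze.sense[south]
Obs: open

Act: stack.push[south]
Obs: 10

Act: maze.move[south]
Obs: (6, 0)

Act: maze.sense[east]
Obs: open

Act: stack.push[east]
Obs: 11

Act: maze.move[east]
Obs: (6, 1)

Act: maze.sense[east]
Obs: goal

Act: maze.move[east]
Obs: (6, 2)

Answer: (6, 2)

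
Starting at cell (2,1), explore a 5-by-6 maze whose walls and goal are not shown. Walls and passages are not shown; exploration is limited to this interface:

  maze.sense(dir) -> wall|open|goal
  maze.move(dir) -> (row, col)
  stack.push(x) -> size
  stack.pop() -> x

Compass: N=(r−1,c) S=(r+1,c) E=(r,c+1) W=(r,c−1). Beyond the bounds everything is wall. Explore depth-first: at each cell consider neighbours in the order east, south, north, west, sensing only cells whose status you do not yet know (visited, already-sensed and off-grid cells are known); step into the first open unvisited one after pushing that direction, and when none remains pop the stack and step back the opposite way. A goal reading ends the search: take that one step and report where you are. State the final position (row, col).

~$ maze.sense dir: east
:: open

~$ stack.push x: east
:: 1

~$ maze.move dir: east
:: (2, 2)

~$ maze.sense dir: east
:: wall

~$ maze.sense dir: south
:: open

~$ stack.push x: south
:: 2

~$ maze.move dir: south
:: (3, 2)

~$ maze.sense dir: east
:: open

~$ stack.push x: east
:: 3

~$ maze.move dir: east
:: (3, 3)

~$ maze.sense dir: east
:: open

~$ stack.push x: east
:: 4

~$ maze.move dir: east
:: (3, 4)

~$ maze.sense dir: east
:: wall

~$ maze.sense dir: south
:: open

~$ stack.push x: south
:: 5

~$ maze.move dir: south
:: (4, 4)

~$ maze.sense dir: east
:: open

~$ stack.push x: east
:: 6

~$ maze.move dir: east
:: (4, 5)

~$ stack.pop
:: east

~$ maze.move dir: west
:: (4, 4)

~$ maze.sense dir: west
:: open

~$ stack.push x: west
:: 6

~$ maze.move dir: west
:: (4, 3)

~$ maze.sense dir: west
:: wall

~$ stack.pop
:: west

~$ maze.move dir: east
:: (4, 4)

~$ stack.pop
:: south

~$ maze.move dir: north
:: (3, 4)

~$ maze.sense dir: north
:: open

~$ stack.push x: north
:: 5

~$ maze.move dir: north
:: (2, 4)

~$ maze.sense dir: east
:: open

~$ stack.push x: east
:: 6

~$ maze.move dir: east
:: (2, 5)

~$ maze.sense dir: north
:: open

~$ stack.push x: north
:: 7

~$ maze.move dir: north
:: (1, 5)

~$ maze.sense dir: north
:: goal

~$ maze.move dir: north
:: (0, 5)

Answer: (0, 5)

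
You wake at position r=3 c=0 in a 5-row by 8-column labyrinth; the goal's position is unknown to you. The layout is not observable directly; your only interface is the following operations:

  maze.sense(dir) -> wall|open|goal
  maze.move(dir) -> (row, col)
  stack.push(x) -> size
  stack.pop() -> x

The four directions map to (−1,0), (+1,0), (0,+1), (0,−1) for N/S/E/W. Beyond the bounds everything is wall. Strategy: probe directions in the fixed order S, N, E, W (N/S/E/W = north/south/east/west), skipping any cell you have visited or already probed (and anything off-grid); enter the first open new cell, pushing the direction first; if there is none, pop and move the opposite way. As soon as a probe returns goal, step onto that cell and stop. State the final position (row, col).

→ sense(dir: south)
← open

→ push(x: south)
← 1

→ move(dir: south)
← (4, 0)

→ sense(dir: east)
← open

→ push(x: east)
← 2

→ move(dir: east)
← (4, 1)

→ sense(dir: north)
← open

→ push(x: north)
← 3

→ move(dir: north)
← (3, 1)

→ sense(dir: north)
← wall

→ sense(dir: east)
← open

→ push(x: east)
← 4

→ move(dir: east)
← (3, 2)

→ sense(dir: south)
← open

→ push(x: south)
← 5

→ move(dir: south)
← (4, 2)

→ sense(dir: east)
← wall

→ pop()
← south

→ move(dir: north)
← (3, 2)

→ sense(dir: north)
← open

→ push(x: north)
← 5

→ move(dir: north)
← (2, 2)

→ sense(dir: north)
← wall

→ sense(dir: east)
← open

→ push(x: east)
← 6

→ move(dir: east)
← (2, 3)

→ sense(dir: south)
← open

→ push(x: south)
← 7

→ move(dir: south)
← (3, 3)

→ sense(dir: east)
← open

→ push(x: east)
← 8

→ move(dir: east)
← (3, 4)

→ sense(dir: south)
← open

→ push(x: south)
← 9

→ move(dir: south)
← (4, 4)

→ sense(dir: east)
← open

→ push(x: east)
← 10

→ move(dir: east)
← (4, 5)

→ sense(dir: north)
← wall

→ sense(dir: east)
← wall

→ pop()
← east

→ move(dir: west)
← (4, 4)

→ pop()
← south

→ move(dir: north)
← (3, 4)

→ sense(dir: north)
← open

→ push(x: north)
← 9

→ move(dir: north)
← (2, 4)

→ sense(dir: north)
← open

→ push(x: north)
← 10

→ move(dir: north)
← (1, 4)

→ sense(dir: north)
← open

→ push(x: north)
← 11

→ move(dir: north)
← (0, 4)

→ sense(dir: east)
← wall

→ sense(dir: west)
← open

→ push(x: west)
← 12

→ move(dir: west)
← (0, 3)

→ sense(dir: south)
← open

→ push(x: south)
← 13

→ move(dir: south)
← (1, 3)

→ pop()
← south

→ move(dir: north)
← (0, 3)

→ sense(dir: west)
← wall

→ pop()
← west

→ move(dir: east)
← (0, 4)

→ pop()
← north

→ move(dir: south)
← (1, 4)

→ sense(dir: east)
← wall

→ pop()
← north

→ move(dir: south)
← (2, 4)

→ sense(dir: east)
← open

→ push(x: east)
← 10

→ move(dir: east)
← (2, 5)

→ sense(dir: east)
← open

→ push(x: east)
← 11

→ move(dir: east)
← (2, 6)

→ sense(dir: south)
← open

→ push(x: south)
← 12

→ move(dir: south)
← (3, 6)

→ sense(dir: east)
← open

→ push(x: east)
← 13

→ move(dir: east)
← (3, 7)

→ sense(dir: south)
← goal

→ move(dir: south)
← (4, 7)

Answer: (4, 7)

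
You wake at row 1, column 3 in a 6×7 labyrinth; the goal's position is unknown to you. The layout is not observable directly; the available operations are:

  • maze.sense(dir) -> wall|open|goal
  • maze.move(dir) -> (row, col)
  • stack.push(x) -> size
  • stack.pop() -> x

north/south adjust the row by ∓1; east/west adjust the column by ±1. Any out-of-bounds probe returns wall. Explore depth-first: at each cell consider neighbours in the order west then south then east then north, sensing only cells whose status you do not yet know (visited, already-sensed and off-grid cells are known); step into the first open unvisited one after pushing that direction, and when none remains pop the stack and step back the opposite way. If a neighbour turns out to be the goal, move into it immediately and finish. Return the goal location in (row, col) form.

> sense dir=west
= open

> push x=west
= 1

> move dir=west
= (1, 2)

> sense dir=west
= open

> push x=west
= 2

> move dir=west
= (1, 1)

> sense dir=west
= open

> push x=west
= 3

> move dir=west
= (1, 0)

> sense dir=south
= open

> push x=south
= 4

> move dir=south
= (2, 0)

> sense dir=south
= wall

> sense dir=east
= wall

> pop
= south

> move dir=north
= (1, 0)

> sense dir=north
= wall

> pop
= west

> move dir=east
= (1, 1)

> sense dir=north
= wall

> pop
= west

> move dir=east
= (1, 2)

> sense dir=south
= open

> push x=south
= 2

> move dir=south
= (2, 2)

> sense dir=south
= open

> push x=south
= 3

> move dir=south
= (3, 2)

> sense dir=west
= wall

> sense dir=south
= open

> push x=south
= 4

> move dir=south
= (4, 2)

> sense dir=west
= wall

> sense dir=south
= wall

> sense dir=east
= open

> push x=east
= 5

> move dir=east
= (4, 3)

> sense dir=south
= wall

> sense dir=east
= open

> push x=east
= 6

> move dir=east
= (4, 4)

> sense dir=south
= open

> push x=south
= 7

> move dir=south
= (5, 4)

> sense dir=east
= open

> push x=east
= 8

> move dir=east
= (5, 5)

> sense dir=east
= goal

> move dir=east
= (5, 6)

Answer: (5, 6)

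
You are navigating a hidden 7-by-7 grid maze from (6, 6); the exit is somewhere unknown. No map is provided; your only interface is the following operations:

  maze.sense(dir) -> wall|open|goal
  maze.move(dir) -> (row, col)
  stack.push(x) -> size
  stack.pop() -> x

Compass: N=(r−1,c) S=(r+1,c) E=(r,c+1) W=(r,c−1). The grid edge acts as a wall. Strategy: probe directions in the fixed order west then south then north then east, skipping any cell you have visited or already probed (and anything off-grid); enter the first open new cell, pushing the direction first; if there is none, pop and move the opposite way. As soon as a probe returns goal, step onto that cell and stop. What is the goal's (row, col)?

Do: maze.sense[dir='west']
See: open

Do: stack.push[x='west']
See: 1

Do: maze.move[dir='west']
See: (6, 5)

Do: maze.sense[dir='west']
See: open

Do: stack.push[x='west']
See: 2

Do: maze.move[dir='west']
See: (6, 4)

Do: maze.sense[dir='west']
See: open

Do: stack.push[x='west']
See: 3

Do: maze.move[dir='west']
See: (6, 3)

Do: maze.sense[dir='west']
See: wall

Do: maze.sense[dir='north']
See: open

Do: stack.push[x='north']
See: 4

Do: maze.move[dir='north']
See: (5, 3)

Do: maze.sense[dir='west']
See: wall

Do: maze.sense[dir='north']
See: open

Do: stack.push[x='north']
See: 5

Do: maze.move[dir='north']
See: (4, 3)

Do: maze.sense[dir='west']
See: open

Do: stack.push[x='west']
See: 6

Do: maze.move[dir='west']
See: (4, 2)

Do: maze.sense[dir='west']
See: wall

Do: maze.sense[dir='north']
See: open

Do: stack.push[x='north']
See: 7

Do: maze.move[dir='north']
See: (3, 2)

Do: maze.sense[dir='west']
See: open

Do: stack.push[x='west']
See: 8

Do: maze.move[dir='west']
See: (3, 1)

Do: maze.sense[dir='west']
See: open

Do: stack.push[x='west']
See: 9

Do: maze.move[dir='west']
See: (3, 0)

Do: maze.sense[dir='south']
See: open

Do: stack.push[x='south']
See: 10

Do: maze.move[dir='south']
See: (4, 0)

Do: maze.sense[dir='south']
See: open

Do: stack.push[x='south']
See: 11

Do: maze.move[dir='south']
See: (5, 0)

Do: maze.sense[dir='south']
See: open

Do: stack.push[x='south']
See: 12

Do: maze.move[dir='south']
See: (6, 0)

Do: maze.sense[dir='east']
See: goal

Do: maze.move[dir='east']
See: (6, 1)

Answer: (6, 1)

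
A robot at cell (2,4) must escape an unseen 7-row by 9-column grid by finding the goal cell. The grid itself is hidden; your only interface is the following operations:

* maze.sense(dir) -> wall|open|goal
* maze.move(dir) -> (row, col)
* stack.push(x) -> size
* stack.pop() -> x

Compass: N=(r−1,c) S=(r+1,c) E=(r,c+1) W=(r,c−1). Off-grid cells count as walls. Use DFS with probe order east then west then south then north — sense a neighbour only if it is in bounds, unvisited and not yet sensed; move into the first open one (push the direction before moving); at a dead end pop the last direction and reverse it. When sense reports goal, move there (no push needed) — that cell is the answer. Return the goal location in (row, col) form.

Next I call maze.sense on dir='east', which returns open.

Next I call stack.push on x='east', which returns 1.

Invoking maze.move on dir='east', which returns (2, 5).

I invoke maze.sense on dir='east', and observe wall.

I try maze.sense on dir='south', : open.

Invoking stack.push on x='south', → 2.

I use maze.move on dir='south', which returns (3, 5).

Invoking maze.sense on dir='east', → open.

I use stack.push on x='east', which returns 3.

Using maze.move on dir='east', → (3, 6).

Invoking maze.sense on dir='east', : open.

I try stack.push on x='east', and get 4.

I call maze.move on dir='east', giving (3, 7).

Using maze.sense on dir='east', and observe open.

I run stack.push on x='east', and see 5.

Invoking maze.move on dir='east', and observe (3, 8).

Then maze.sense on dir='south', : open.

I use stack.push on x='south', and observe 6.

Using maze.move on dir='south', yielding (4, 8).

Then maze.sense on dir='west', and see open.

I run stack.push on x='west', : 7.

I invoke maze.move on dir='west', giving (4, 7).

I use maze.sense on dir='west', and get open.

I run stack.push on x='west', and see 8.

Using maze.move on dir='west', yielding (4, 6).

I use maze.sense on dir='west', yielding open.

I call stack.push on x='west', and get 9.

I try maze.move on dir='west', → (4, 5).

Then maze.sense on dir='west', → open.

I run stack.push on x='west', giving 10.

I try maze.move on dir='west', and see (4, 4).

Calling maze.sense on dir='west', and get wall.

Now I run maze.sense on dir='south', and get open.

Invoking stack.push on x='south', : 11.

I try maze.move on dir='south', : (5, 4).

Next I call maze.sense on dir='east', : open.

I use stack.push on x='east', and see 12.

Using maze.move on dir='east', → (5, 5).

I invoke maze.sense on dir='east', — result: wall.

I use maze.sense on dir='south', and observe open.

Using stack.push on x='south', — result: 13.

Using maze.move on dir='south', — result: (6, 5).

I call maze.sense on dir='east', and get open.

Using stack.push on x='east', yielding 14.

Calling maze.move on dir='east', yielding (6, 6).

Calling maze.sense on dir='east', and observe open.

I use stack.push on x='east', — result: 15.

Then maze.move on dir='east', and get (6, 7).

Invoking maze.sense on dir='east', which returns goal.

I try maze.move on dir='east', and observe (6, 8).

Answer: (6, 8)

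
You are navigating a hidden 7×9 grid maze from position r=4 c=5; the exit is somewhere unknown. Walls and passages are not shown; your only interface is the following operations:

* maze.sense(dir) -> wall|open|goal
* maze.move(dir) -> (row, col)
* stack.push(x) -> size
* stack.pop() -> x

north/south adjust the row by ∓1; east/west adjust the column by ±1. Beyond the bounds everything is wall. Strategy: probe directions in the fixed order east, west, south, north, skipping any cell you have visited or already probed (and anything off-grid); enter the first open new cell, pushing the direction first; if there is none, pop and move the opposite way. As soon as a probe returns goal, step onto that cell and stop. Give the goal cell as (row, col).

·→ maze.sense(dir: east)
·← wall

·→ maze.sense(dir: west)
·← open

·→ stack.push(x: west)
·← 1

·→ maze.move(dir: west)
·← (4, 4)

·→ maze.sense(dir: west)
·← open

·→ stack.push(x: west)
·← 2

·→ maze.move(dir: west)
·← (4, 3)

·→ maze.sense(dir: west)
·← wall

·→ maze.sense(dir: south)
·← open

·→ stack.push(x: south)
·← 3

·→ maze.move(dir: south)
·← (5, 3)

·→ maze.sense(dir: east)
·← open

·→ stack.push(x: east)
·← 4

·→ maze.move(dir: east)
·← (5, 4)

·→ maze.sense(dir: east)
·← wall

·→ maze.sense(dir: south)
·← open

·→ stack.push(x: south)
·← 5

·→ maze.move(dir: south)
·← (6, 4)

·→ maze.sense(dir: east)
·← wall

·→ maze.sense(dir: west)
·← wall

·→ stack.pop()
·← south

·→ maze.move(dir: north)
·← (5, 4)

·→ stack.pop()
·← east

·→ maze.move(dir: west)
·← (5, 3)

·→ maze.sense(dir: west)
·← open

·→ stack.push(x: west)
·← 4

·→ maze.move(dir: west)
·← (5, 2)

·→ maze.sense(dir: west)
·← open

·→ stack.push(x: west)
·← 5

·→ maze.move(dir: west)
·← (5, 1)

·→ maze.sense(dir: west)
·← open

·→ stack.push(x: west)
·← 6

·→ maze.move(dir: west)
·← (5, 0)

·→ maze.sense(dir: south)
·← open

·→ stack.push(x: south)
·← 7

·→ maze.move(dir: south)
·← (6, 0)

·→ maze.sense(dir: east)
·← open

·→ stack.push(x: east)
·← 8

·→ maze.move(dir: east)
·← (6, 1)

·→ maze.sense(dir: east)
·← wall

·→ stack.pop()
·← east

·→ maze.move(dir: west)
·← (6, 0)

·→ stack.pop()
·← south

·→ maze.move(dir: north)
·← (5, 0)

·→ maze.sense(dir: north)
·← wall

·→ stack.pop()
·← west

·→ maze.move(dir: east)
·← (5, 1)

·→ maze.sense(dir: north)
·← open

·→ stack.push(x: north)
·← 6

·→ maze.move(dir: north)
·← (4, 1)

·→ maze.sense(dir: north)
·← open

·→ stack.push(x: north)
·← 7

·→ maze.move(dir: north)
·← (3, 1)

·→ maze.sense(dir: east)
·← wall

·→ maze.sense(dir: west)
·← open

·→ stack.push(x: west)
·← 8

·→ maze.move(dir: west)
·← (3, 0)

·→ maze.sense(dir: north)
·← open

·→ stack.push(x: north)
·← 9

·→ maze.move(dir: north)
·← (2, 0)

·→ maze.sense(dir: east)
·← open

·→ stack.push(x: east)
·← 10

·→ maze.move(dir: east)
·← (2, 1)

·→ maze.sense(dir: east)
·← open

·→ stack.push(x: east)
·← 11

·→ maze.move(dir: east)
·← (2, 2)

·→ maze.sense(dir: east)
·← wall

·→ maze.sense(dir: north)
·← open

·→ stack.push(x: north)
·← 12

·→ maze.move(dir: north)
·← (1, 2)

·→ maze.sense(dir: east)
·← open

·→ stack.push(x: east)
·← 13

·→ maze.move(dir: east)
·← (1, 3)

·→ maze.sense(dir: east)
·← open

·→ stack.push(x: east)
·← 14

·→ maze.move(dir: east)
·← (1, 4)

·→ maze.sense(dir: east)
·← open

·→ stack.push(x: east)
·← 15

·→ maze.move(dir: east)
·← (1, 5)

·→ maze.sense(dir: east)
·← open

·→ stack.push(x: east)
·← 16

·→ maze.move(dir: east)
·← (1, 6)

·→ maze.sense(dir: east)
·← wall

·→ maze.sense(dir: south)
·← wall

·→ maze.sense(dir: north)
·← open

·→ stack.push(x: north)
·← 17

·→ maze.move(dir: north)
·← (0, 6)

·→ maze.sense(dir: east)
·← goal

·→ maze.move(dir: east)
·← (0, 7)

Answer: (0, 7)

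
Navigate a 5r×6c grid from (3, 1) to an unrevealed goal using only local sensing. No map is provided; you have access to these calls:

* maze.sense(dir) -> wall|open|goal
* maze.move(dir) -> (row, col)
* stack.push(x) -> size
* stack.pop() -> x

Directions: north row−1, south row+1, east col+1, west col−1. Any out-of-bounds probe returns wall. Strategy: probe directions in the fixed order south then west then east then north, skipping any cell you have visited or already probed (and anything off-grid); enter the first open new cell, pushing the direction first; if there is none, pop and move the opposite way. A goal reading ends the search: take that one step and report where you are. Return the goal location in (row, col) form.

Action: maze.sense[south]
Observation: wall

Action: maze.sense[west]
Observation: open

Action: stack.push[west]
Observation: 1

Action: maze.move[west]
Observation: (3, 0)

Action: maze.sense[south]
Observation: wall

Action: maze.sense[north]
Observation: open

Action: stack.push[north]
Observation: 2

Action: maze.move[north]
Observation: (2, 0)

Action: maze.sense[east]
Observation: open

Action: stack.push[east]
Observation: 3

Action: maze.move[east]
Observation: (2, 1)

Action: maze.sense[east]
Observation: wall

Action: maze.sense[north]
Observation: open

Action: stack.push[north]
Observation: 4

Action: maze.move[north]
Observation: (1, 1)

Action: maze.sense[west]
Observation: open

Action: stack.push[west]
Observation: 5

Action: maze.move[west]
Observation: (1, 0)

Action: maze.sense[north]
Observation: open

Action: stack.push[north]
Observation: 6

Action: maze.move[north]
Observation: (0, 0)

Action: maze.sense[east]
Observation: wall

Action: stack.pop[]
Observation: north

Action: maze.move[south]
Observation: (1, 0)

Action: stack.pop[]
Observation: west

Action: maze.move[east]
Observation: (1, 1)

Action: maze.sense[east]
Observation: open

Action: stack.push[east]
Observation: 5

Action: maze.move[east]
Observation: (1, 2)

Action: maze.sense[east]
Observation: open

Action: stack.push[east]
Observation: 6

Action: maze.move[east]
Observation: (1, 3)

Action: maze.sense[south]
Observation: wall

Action: maze.sense[east]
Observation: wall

Action: maze.sense[north]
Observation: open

Action: stack.push[north]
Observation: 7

Action: maze.move[north]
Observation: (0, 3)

Action: maze.sense[west]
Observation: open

Action: stack.push[west]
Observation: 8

Action: maze.move[west]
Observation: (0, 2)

Action: stack.pop[]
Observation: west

Action: maze.move[east]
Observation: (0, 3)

Action: maze.sense[east]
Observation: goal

Action: maze.move[east]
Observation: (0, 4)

Answer: (0, 4)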